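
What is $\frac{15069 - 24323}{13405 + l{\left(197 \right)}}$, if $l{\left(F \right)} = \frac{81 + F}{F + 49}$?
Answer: $- \frac{569121}{824477} \approx -0.69028$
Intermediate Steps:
$l{\left(F \right)} = \frac{81 + F}{49 + F}$
$\frac{15069 - 24323}{13405 + l{\left(197 \right)}} = \frac{15069 - 24323}{13405 + \frac{81 + 197}{49 + 197}} = - \frac{9254}{13405 + \frac{1}{246} \cdot 278} = - \frac{9254}{13405 + \frac{139}{123}} = - \frac{9254}{\frac{1648954}{123}} = \left(-9254\right) \frac{123}{1648954} = - \frac{569121}{824477}$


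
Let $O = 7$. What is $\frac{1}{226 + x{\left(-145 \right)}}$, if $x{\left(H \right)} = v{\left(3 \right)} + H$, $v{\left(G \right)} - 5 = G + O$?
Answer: $\frac{1}{96} \approx 0.010417$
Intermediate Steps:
$v{\left(G \right)} = 12 + G$ ($v{\left(G \right)} = 5 + \left(G + 7\right) = 5 + \left(7 + G\right) = 12 + G$)
$x{\left(H \right)} = 15 + H$ ($x{\left(H \right)} = \left(12 + 3\right) + H = 15 + H$)
$\frac{1}{226 + x{\left(-145 \right)}} = \frac{1}{226 + \left(15 - 145\right)} = \frac{1}{226 - 130} = \frac{1}{96}$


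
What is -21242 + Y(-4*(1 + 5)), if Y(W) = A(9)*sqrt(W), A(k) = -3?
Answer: -21242 - 6*I*sqrt(6) ≈ -21242.0 - 14.697*I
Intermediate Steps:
Y(W) = -3*sqrt(W)
-21242 + Y(-4*(1 + 5)) = -21242 - 3*2*I*sqrt(1 + 5) = -21242 - 3*2*I*sqrt(6) = -21242 - 6*I*sqrt(6)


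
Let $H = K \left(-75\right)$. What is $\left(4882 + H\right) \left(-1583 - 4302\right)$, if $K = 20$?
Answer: $-19903070$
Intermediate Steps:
$H = -1500$ ($H = 20 \left(-75\right) = -1500$)
$\left(4882 + H\right) \left(-1583 - 4302\right) = \left(4882 - 1500\right) \left(-1583 - 4302\right) = 3382 \left(-5885\right) = -19903070$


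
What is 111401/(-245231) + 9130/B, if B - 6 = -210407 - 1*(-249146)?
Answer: -59350649/271470717 ≈ -0.21863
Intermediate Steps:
B = 38745 (B = 6 + (-210407 - 1*(-249146)) = 6 + (-210407 + 249146) = 6 + 38739 = 38745)
111401/(-245231) + 9130/B = 111401/(-245231) + 9130/38745 = 111401*(-1/245231) + 9130*(1/38745) = -111401/245231 + 1826/7749 = -59350649/271470717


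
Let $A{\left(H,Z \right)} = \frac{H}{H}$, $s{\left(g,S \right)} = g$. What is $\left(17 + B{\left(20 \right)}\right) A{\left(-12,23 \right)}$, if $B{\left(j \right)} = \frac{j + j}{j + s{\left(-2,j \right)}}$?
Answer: $\frac{173}{9} \approx 19.222$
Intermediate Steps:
$A{\left(H,Z \right)} = 1$
$B{\left(j \right)} = \frac{2 j}{-2 + j}$ ($B{\left(j \right)} = \frac{j + j}{j - 2} = \frac{2 j}{-2 + j}$)
$\left(17 + B{\left(20 \right)}\right) A{\left(-12,23 \right)} = \left(17 + 2 \cdot 20 \frac{1}{-2 + 20}\right) 1 = \left(17 + 2 \cdot 20 \cdot \frac{1}{18}\right) 1 = \left(17 + \frac{20}{9}\right) 1 = \frac{173}{9} \cdot 1 = \frac{173}{9}$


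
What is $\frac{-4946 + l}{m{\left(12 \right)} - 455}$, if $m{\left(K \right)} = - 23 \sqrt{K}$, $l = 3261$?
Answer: $\frac{766675}{200677} - \frac{77510 \sqrt{3}}{200677} \approx 3.1515$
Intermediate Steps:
$\frac{-4946 + l}{m{\left(12 \right)} - 455} = \frac{-4946 + 3261}{- 23 \sqrt{12} - 455} = - \frac{1685}{- 23 \cdot 2 \sqrt{3} - 455} = - \frac{1685}{- 46 \sqrt{3} - 455} = - \frac{1685}{-455 - 46 \sqrt{3}}$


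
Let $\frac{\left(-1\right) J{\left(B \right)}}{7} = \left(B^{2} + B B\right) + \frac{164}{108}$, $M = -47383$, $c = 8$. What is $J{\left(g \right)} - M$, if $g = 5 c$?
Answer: $\frac{674254}{27} \approx 24972.0$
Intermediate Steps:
$g = 40$ ($g = 5 \cdot 8 = 40$)
$J{\left(B \right)} = - \frac{287}{27} - 14 B^{2}$ ($J{\left(B \right)} = - 7 \left(\left(B^{2} + B B\right) + \frac{164}{108}\right) = - 7 \left(\left(B^{2} + B^{2}\right) + 164 \cdot \frac{1}{108}\right) = - 7 \left(2 B^{2} + \frac{41}{27}\right) = - 7 \left(\frac{41}{27} + 2 B^{2}\right) = - \frac{287}{27} - 14 B^{2}$)
$J{\left(g \right)} - M = \left(- \frac{287}{27} - 14 \cdot 40^{2}\right) - -47383 = \left(- \frac{287}{27} - 22400\right) + 47383 = - \frac{605087}{27} + 47383 = \frac{674254}{27}$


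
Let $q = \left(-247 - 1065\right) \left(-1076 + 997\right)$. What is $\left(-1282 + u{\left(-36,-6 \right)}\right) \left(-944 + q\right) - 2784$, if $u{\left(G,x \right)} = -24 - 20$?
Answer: $-136188288$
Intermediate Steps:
$u{\left(G,x \right)} = -44$ ($u{\left(G,x \right)} = -24 - 20 = -44$)
$q = 103648$ ($q = \left(-1312\right) \left(-79\right) = 103648$)
$\left(-1282 + u{\left(-36,-6 \right)}\right) \left(-944 + q\right) - 2784 = \left(-1282 - 44\right) \left(-944 + 103648\right) - 2784 = \left(-1326\right) 102704 - 2784 = -136185504 - 2784 = -136188288$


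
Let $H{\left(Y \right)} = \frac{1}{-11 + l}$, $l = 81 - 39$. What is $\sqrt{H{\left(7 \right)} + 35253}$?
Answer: $\frac{2 \sqrt{8469541}}{31} \approx 187.76$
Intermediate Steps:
$l = 42$
$H{\left(Y \right)} = \frac{1}{31}$ ($H{\left(Y \right)} = \frac{1}{-11 + 42} = \frac{1}{31}$)
$\sqrt{H{\left(7 \right)} + 35253} = \sqrt{\frac{1}{31} + 35253} = \sqrt{\frac{1092844}{31}} = \frac{2 \sqrt{8469541}}{31}$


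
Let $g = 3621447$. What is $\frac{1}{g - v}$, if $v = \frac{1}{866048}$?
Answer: $\frac{866048}{3136346931455} \approx 2.7613 \cdot 10^{-7}$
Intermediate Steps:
$v = \frac{1}{866048} \approx 1.1547 \cdot 10^{-6}$
$\frac{1}{g - v} = \frac{1}{3621447 - \frac{1}{866048}} = \frac{1}{\frac{3136346931455}{866048}} = \frac{866048}{3136346931455}$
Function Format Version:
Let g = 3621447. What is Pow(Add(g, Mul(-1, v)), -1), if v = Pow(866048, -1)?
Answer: Rational(866048, 3136346931455) ≈ 2.7613e-7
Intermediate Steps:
v = Rational(1, 866048) ≈ 1.1547e-6
Pow(Add(g, Mul(-1, v)), -1) = Pow(Add(3621447, Mul(-1, Rational(1, 866048))), -1) = Pow(Add(3621447, Rational(-1, 866048)), -1) = Pow(Rational(3136346931455, 866048), -1) = Rational(866048, 3136346931455)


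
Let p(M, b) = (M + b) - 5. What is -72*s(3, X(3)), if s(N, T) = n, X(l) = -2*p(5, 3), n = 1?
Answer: -72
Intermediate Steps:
p(M, b) = -5 + M + b
X(l) = -6 (X(l) = -2*(-5 + 5 + 3) = -2*3 = -6)
s(N, T) = 1
-72*s(3, X(3)) = -72*1 = -72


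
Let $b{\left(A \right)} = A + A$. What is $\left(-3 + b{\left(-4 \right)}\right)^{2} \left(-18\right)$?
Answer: $-2178$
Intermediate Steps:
$b{\left(A \right)} = 2 A$
$\left(-3 + b{\left(-4 \right)}\right)^{2} \left(-18\right) = \left(-3 + 2 \left(-4\right)\right)^{2} \left(-18\right) = \left(-3 - 8\right)^{2} \left(-18\right) = \left(-11\right)^{2} \left(-18\right) = 121 \left(-18\right) = -2178$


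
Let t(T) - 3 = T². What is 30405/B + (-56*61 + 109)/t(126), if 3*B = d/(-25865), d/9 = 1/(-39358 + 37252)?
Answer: 8766328710440543/15879 ≈ 5.5207e+11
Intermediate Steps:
d = -1/234 (d = 9/(-39358 + 37252) = 9/(-2106) = 9*(-1/2106) = -1/234 ≈ -0.0042735)
B = 1/18157230 (B = (-1/234/(-25865))/3 = (-1/234*(-1/25865))/3 = (⅓)*(1/6052410) = 1/18157230 ≈ 5.5074e-8)
t(T) = 3 + T²
30405/B + (-56*61 + 109)/t(126) = 30405/(1/18157230) + (-56*61 + 109)/(3 + 126²) = 30405*18157230 + (-3416 + 109)/(3 + 15876) = 552070578150 - 3307/15879 = 8766328710440543/15879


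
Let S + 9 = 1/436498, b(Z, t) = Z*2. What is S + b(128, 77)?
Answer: 107815007/436498 ≈ 247.00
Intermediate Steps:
b(Z, t) = 2*Z
S = -3928481/436498 (S = -9 + 1/436498 = -3928481/436498 ≈ -9.0000)
S + b(128, 77) = -3928481/436498 + 2*128 = -3928481/436498 + 256 = 107815007/436498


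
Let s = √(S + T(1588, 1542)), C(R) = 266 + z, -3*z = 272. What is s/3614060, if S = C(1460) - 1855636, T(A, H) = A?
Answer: I*√16684854/10842180 ≈ 0.00037674*I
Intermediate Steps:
z = -272/3 (z = -⅓*272 = -272/3 ≈ -90.667)
C(R) = 526/3 (C(R) = 266 - 272/3 = 526/3)
S = -5566382/3 (S = 526/3 - 1855636 = -5566382/3 ≈ -1.8555e+6)
s = I*√16684854/3 (s = √(-5566382/3 + 1588) = √(-5561618/3) = I*√16684854/3 ≈ 1361.6*I)
s/3614060 = (I*√16684854/3)/3614060 = (I*√16684854/3)*(1/3614060) = I*√16684854/10842180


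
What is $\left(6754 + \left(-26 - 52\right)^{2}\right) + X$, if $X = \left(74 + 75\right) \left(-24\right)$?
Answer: $9262$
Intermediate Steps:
$X = -3576$ ($X = 149 \left(-24\right) = -3576$)
$\left(6754 + \left(-26 - 52\right)^{2}\right) + X = \left(6754 + \left(-26 - 52\right)^{2}\right) - 3576 = \left(6754 + \left(-78\right)^{2}\right) - 3576 = \left(6754 + 6084\right) - 3576 = 12838 - 3576 = 9262$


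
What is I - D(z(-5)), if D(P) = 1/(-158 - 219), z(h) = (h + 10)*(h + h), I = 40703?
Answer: 15345032/377 ≈ 40703.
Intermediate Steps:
z(h) = 2*h*(10 + h) (z(h) = (10 + h)*(2*h) = 2*h*(10 + h))
D(P) = -1/377 (D(P) = 1/(-377) = -1/377)
I - D(z(-5)) = 40703 - 1*(-1/377) = 40703 + 1/377 = 15345032/377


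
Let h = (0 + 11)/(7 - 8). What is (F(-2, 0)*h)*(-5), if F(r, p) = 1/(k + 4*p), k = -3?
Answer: -55/3 ≈ -18.333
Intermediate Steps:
F(r, p) = 1/(-3 + 4*p)
h = -11 (h = 11/(-1) = 11*(-1) = -11)
(F(-2, 0)*h)*(-5) = (-11/(-3 + 4*0))*(-5) = (-11/(-3 + 0))*(-5) = (-11/(-3))*(-5) = -⅓*(-11)*(-5) = (11/3)*(-5) = -55/3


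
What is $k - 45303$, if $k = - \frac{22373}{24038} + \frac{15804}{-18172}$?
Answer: $- \frac{706784878397}{15600662} \approx -45305.0$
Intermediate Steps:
$k = - \frac{28087811}{15600662}$ ($k = \left(-22373\right) \frac{1}{24038} + 15804 \left(- \frac{1}{18172}\right) = - \frac{22373}{24038} - \frac{3951}{4543} = - \frac{28087811}{15600662} \approx -1.8004$)
$k - 45303 = - \frac{28087811}{15600662} - 45303 = - \frac{706784878397}{15600662}$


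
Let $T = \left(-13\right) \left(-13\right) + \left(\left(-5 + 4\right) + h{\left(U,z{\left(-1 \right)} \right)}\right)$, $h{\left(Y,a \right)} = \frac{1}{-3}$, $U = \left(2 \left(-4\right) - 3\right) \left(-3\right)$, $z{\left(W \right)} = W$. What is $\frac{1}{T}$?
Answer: $\frac{3}{503} \approx 0.0059642$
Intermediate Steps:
$U = 33$ ($U = \left(-8 - 3\right) \left(-3\right) = \left(-11\right) \left(-3\right) = 33$)
$h{\left(Y,a \right)} = - \frac{1}{3}$
$T = \frac{503}{3}$ ($T = \left(-13\right) \left(-13\right) + \left(\left(-5 + 4\right) - \frac{1}{3}\right) = 169 - \frac{4}{3} = \frac{503}{3} \approx 167.67$)
$\frac{1}{T} = \frac{1}{\frac{503}{3}} = \frac{3}{503}$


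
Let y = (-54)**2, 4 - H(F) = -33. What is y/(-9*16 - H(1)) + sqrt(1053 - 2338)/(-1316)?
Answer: -2916/181 - I*sqrt(1285)/1316 ≈ -16.111 - 0.027239*I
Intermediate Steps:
H(F) = 37 (H(F) = 4 - 1*(-33) = 4 + 33 = 37)
y = 2916
y/(-9*16 - H(1)) + sqrt(1053 - 2338)/(-1316) = 2916/(-9*16 - 1*37) + sqrt(1053 - 2338)/(-1316) = 2916/(-144 - 37) + sqrt(-1285)*(-1/1316) = 2916/(-181) + (I*sqrt(1285))*(-1/1316) = 2916*(-1/181) - I*sqrt(1285)/1316 = -2916/181 - I*sqrt(1285)/1316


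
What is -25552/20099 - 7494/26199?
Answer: -273352918/175524567 ≈ -1.5573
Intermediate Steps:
-25552/20099 - 7494/26199 = -25552*1/20099 - 7494*1/26199 = -25552/20099 - 2498/8733 = -273352918/175524567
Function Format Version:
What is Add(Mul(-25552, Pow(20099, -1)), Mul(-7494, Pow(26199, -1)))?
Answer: Rational(-273352918, 175524567) ≈ -1.5573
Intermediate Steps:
Add(Mul(-25552, Pow(20099, -1)), Mul(-7494, Pow(26199, -1))) = Add(Mul(-25552, Rational(1, 20099)), Mul(-7494, Rational(1, 26199))) = Add(Rational(-25552, 20099), Rational(-2498, 8733)) = Rational(-273352918, 175524567)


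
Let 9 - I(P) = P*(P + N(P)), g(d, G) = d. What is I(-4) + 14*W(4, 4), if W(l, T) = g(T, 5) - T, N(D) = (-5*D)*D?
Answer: -327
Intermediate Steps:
N(D) = -5*D**2
I(P) = 9 - P*(P - 5*P**2)
W(l, T) = 0 (W(l, T) = T - T = 0)
I(-4) + 14*W(4, 4) = (9 - 1*(-4)**2 + 5*(-4)**3) + 14*0 = (9 - 1*16 + 5*(-64)) + 0 = (9 - 16 - 320) + 0 = -327 + 0 = -327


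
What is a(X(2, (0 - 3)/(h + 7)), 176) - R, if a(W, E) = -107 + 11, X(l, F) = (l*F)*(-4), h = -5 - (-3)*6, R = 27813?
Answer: -27909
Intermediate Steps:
h = 13 (h = -5 - 3*(-6) = -5 + 18 = 13)
X(l, F) = -4*F*l (X(l, F) = (F*l)*(-4) = -4*F*l)
a(W, E) = -96
a(X(2, (0 - 3)/(h + 7)), 176) - R = -96 - 1*27813 = -96 - 27813 = -27909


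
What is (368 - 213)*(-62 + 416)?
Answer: 54870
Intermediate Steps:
(368 - 213)*(-62 + 416) = 155*354 = 54870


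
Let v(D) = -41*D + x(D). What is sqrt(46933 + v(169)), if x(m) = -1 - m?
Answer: 3*sqrt(4426) ≈ 199.58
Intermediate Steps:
v(D) = -1 - 42*D (v(D) = -41*D + (-1 - D) = -1 - 42*D)
sqrt(46933 + v(169)) = sqrt(46933 + (-1 - 42*169)) = sqrt(46933 + (-1 - 7098)) = sqrt(46933 - 7099) = sqrt(39834) = 3*sqrt(4426)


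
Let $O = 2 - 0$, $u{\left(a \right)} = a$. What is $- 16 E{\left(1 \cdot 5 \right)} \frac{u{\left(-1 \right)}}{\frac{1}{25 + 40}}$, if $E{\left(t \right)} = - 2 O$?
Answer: $-4160$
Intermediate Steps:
$O = 2$ ($O = 2 + 0 = 2$)
$E{\left(t \right)} = -4$ ($E{\left(t \right)} = \left(-2\right) 2 = -4$)
$- 16 E{\left(1 \cdot 5 \right)} \frac{u{\left(-1 \right)}}{\frac{1}{25 + 40}} = \left(-16\right) \left(-4\right) \left(- \frac{1}{\frac{1}{25 + 40}}\right) = 64 \left(- \frac{1}{\frac{1}{65}}\right) = 64 \left(\left(-1\right) 65\right) = 64 \left(-65\right) = -4160$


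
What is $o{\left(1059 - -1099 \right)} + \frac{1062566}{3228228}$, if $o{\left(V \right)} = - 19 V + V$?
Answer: $- \frac{62698112933}{1614114} \approx -38844.0$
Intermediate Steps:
$o{\left(V \right)} = - 18 V$
$o{\left(1059 - -1099 \right)} + \frac{1062566}{3228228} = - 18 \left(1059 - -1099\right) + \frac{1062566}{3228228} = - 18 \left(1059 + 1099\right) + 1062566 \cdot \frac{1}{3228228} = \left(-18\right) 2158 + \frac{531283}{1614114} = -38844 + \frac{531283}{1614114} = - \frac{62698112933}{1614114}$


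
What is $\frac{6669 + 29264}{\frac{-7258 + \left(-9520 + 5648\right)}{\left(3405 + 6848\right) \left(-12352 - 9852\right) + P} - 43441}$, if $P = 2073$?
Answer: $- \frac{8180346482887}{9889584258569} \approx -0.82717$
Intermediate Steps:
$\frac{6669 + 29264}{\frac{-7258 + \left(-9520 + 5648\right)}{\left(3405 + 6848\right) \left(-12352 - 9852\right) + P} - 43441} = \frac{6669 + 29264}{\frac{-7258 + \left(-9520 + 5648\right)}{\left(3405 + 6848\right) \left(-12352 - 9852\right) + 2073} - 43441} = \frac{35933}{\frac{-7258 - 3872}{10253 \left(-22204\right) + 2073} - 43441} = \frac{35933}{- \frac{11130}{-227657612 + 2073} - 43441} = \frac{35933}{- \frac{11130}{-227655539} - 43441} = \frac{35933}{\left(-11130\right) \left(- \frac{1}{227655539}\right) - 43441} = \frac{35933}{\frac{11130}{227655539} - 43441} = \frac{35933}{- \frac{9889584258569}{227655539}} = 35933 \left(- \frac{227655539}{9889584258569}\right) = - \frac{8180346482887}{9889584258569}$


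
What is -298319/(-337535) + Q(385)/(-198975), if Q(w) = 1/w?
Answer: 21868745002/24743536125 ≈ 0.88382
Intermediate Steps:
-298319/(-337535) + Q(385)/(-198975) = -298319/(-337535) + 1/(385*(-198975)) = -298319*(-1/337535) + (1/385)*(-1/198975) = 15701/17765 - 1/76605375 = 21868745002/24743536125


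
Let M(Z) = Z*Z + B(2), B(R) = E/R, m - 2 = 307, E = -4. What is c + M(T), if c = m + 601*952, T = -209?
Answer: 616140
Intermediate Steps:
m = 309 (m = 2 + 307 = 309)
B(R) = -4/R
M(Z) = -2 + Z² (M(Z) = Z*Z - 4/2 = Z² - 4*½ = Z² - 2 = -2 + Z²)
c = 572461 (c = 309 + 601*952 = 309 + 572152 = 572461)
c + M(T) = 572461 + (-2 + (-209)²) = 572461 + (-2 + 43681) = 572461 + 43679 = 616140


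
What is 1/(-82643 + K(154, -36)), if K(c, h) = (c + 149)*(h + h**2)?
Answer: 1/299137 ≈ 3.3429e-6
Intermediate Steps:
K(c, h) = (149 + c)*(h + h**2)
1/(-82643 + K(154, -36)) = 1/(-82643 - 36*(149 + 154 + 149*(-36) + 154*(-36))) = 1/(-82643 - 36*(149 + 154 - 5364 - 5544)) = 1/(-82643 - 36*(-10605)) = 1/(-82643 + 381780) = 1/299137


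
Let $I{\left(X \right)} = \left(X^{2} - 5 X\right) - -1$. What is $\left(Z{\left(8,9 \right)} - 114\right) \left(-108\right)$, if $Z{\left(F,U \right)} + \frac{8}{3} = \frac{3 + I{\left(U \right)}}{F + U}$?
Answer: $\frac{209880}{17} \approx 12346.0$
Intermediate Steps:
$I{\left(X \right)} = 1 + X^{2} - 5 X$ ($I{\left(X \right)} = \left(X^{2} - 5 X\right) + \left(-2 + 3\right) = \left(X^{2} - 5 X\right) + 1 = 1 + X^{2} - 5 X$)
$Z{\left(F,U \right)} = - \frac{8}{3} + \frac{4 + U^{2} - 5 U}{F + U}$ ($Z{\left(F,U \right)} = - \frac{8}{3} + \frac{3 + \left(1 + U^{2} - 5 U\right)}{F + U} = - \frac{8}{3} + \frac{4 + U^{2} - 5 U}{F + U}$)
$\left(Z{\left(8,9 \right)} - 114\right) \left(-108\right) = \left(\frac{4 + 9^{2} - 69 - \frac{64}{3}}{8 + 9} - 114\right) \left(-108\right) = \left(\frac{4 + 81 - 69 - \frac{64}{3}}{17} - 114\right) \left(-108\right) = \left(\frac{1}{17} \left(- \frac{16}{3}\right) - 114\right) \left(-108\right) = \left(- \frac{16}{51} - 114\right) \left(-108\right) = \left(- \frac{5830}{51}\right) \left(-108\right) = \frac{209880}{17}$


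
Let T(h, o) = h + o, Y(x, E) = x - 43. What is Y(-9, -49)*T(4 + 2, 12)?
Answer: -936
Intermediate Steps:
Y(x, E) = -43 + x
Y(-9, -49)*T(4 + 2, 12) = (-43 - 9)*((4 + 2) + 12) = -52*(6 + 12) = -52*18 = -936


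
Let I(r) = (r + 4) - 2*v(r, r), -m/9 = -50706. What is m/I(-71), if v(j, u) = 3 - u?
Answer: -456354/215 ≈ -2122.6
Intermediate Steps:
m = 456354 (m = -9*(-50706) = 456354)
I(r) = -2 + 3*r (I(r) = (r + 4) - 2*(3 - r) = (4 + r) + (-6 + 2*r) = -2 + 3*r)
m/I(-71) = 456354/(-2 + 3*(-71)) = 456354/(-2 - 213) = 456354/(-215) = 456354*(-1/215) = -456354/215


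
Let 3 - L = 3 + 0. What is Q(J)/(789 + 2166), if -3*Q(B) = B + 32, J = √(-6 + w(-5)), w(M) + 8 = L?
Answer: -32/8865 - I*√14/8865 ≈ -0.0036097 - 0.00042207*I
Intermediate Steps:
L = 0 (L = 3 - (3 + 0) = 3 - 1*3 = 3 - 3 = 0)
w(M) = -8 (w(M) = -8 + 0 = -8)
J = I*√14 (J = √(-6 - 8) = √(-14) = I*√14 ≈ 3.7417*I)
Q(B) = -32/3 - B/3 (Q(B) = -(B + 32)/3 = -(32 + B)/3 = -32/3 - B/3)
Q(J)/(789 + 2166) = (-32/3 - I*√14/3)/(789 + 2166) = (-32/3 - I*√14/3)/2955 = (-32/3 - I*√14/3)*(1/2955) = -32/8865 - I*√14/8865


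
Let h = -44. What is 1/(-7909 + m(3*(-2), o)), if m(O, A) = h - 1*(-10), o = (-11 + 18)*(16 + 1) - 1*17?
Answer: -1/7943 ≈ -0.00012590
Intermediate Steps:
o = 102 (o = 7*17 - 17 = 119 - 17 = 102)
m(O, A) = -34 (m(O, A) = -44 - 1*(-10) = -44 + 10 = -34)
1/(-7909 + m(3*(-2), o)) = 1/(-7909 - 34) = 1/(-7943) = -1/7943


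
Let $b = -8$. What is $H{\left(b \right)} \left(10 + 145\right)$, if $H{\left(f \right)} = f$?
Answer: $-1240$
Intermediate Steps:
$H{\left(b \right)} \left(10 + 145\right) = - 8 \left(10 + 145\right) = \left(-8\right) 155 = -1240$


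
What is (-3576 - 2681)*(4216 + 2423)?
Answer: -41540223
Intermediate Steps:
(-3576 - 2681)*(4216 + 2423) = -6257*6639 = -41540223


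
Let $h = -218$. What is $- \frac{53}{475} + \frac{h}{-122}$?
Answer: $\frac{48542}{28975} \approx 1.6753$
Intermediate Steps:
$- \frac{53}{475} + \frac{h}{-122} = - \frac{53}{475} - \frac{218}{-122} = \left(-53\right) \frac{1}{475} - - \frac{109}{61} = - \frac{53}{475} + \frac{109}{61} = \frac{48542}{28975}$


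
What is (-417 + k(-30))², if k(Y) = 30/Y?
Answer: 174724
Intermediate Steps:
(-417 + k(-30))² = (-417 + 30/(-30))² = (-417 + 30*(-1/30))² = (-417 - 1)² = (-418)² = 174724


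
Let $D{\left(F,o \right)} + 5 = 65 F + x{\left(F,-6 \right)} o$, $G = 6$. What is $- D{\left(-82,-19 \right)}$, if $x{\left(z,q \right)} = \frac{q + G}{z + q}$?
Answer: $5335$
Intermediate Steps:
$x{\left(z,q \right)} = \frac{6 + q}{q + z}$ ($x{\left(z,q \right)} = \frac{q + 6}{z + q} = \frac{6 + q}{q + z}$)
$D{\left(F,o \right)} = -5 + 65 F$ ($D{\left(F,o \right)} = -5 + \left(65 F + \frac{6 - 6}{-6 + F} o\right) = -5 + \left(65 F + \frac{1}{-6 + F} 0 o\right) = -5 + \left(65 F + 0 o\right) = -5 + \left(65 F + 0\right) = -5 + 65 F$)
$- D{\left(-82,-19 \right)} = - (-5 + 65 \left(-82\right)) = - (-5 - 5330) = \left(-1\right) \left(-5335\right) = 5335$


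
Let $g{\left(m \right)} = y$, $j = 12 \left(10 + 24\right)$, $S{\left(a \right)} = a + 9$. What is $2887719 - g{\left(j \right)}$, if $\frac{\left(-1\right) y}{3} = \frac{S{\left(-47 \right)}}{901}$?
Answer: $\frac{2601834705}{901} \approx 2.8877 \cdot 10^{6}$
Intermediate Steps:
$S{\left(a \right)} = 9 + a$
$j = 408$ ($j = 12 \cdot 34 = 408$)
$y = \frac{114}{901}$ ($y = - 3 \frac{9 - 47}{901} = - 3 \left(\left(-38\right) \frac{1}{901}\right) = \left(-3\right) \left(- \frac{38}{901}\right) = \frac{114}{901} \approx 0.12653$)
$g{\left(m \right)} = \frac{114}{901}$
$2887719 - g{\left(j \right)} = 2887719 - \frac{114}{901} = \frac{2601834705}{901}$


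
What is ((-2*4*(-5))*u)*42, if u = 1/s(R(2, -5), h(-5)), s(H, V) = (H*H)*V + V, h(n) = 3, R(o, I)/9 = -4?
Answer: 560/1297 ≈ 0.43177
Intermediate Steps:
R(o, I) = -36 (R(o, I) = 9*(-4) = -36)
s(H, V) = V + V*H² (s(H, V) = H²*V + V = V*H² + V = V + V*H²)
u = 1/3891 (u = 1/(3*(1 + (-36)²)) = 1/(3*(1 + 1296)) = 1/(3*1297) = 1/3891 ≈ 0.00025700)
((-2*4*(-5))*u)*42 = ((-2*4*(-5))*(1/3891))*42 = (-8*(-5)*(1/3891))*42 = (40*(1/3891))*42 = (40/3891)*42 = 560/1297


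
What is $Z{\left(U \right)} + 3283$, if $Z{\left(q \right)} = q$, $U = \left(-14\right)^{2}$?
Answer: $3479$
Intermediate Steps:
$U = 196$
$Z{\left(U \right)} + 3283 = 196 + 3283 = 3479$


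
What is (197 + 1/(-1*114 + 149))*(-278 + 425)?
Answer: 144816/5 ≈ 28963.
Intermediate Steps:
(197 + 1/(-1*114 + 149))*(-278 + 425) = (197 + 1/(-114 + 149))*147 = (197 + 1/35)*147 = (6896/35)*147 = 144816/5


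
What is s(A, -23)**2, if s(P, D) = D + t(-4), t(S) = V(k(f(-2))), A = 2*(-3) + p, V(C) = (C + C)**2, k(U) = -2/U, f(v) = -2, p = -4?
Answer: 361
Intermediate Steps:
V(C) = 4*C**2 (V(C) = (2*C)**2 = 4*C**2)
A = -10 (A = 2*(-3) - 4 = -6 - 4 = -10)
t(S) = 4 (t(S) = 4*(-2/(-2))**2 = 4*(-2*(-1/2))**2 = 4*1**2 = 4*1 = 4)
s(P, D) = 4 + D (s(P, D) = D + 4 = 4 + D)
s(A, -23)**2 = (4 - 23)**2 = (-19)**2 = 361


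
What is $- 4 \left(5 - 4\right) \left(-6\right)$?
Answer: $24$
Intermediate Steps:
$- 4 \left(5 - 4\right) \left(-6\right) = \left(-4\right) 1 \left(-6\right) = \left(-4\right) \left(-6\right) = 24$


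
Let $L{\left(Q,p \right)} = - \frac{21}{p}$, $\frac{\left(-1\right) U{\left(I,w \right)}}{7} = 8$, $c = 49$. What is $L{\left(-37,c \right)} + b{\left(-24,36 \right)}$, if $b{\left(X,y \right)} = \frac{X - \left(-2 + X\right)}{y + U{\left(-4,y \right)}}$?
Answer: $- \frac{37}{70} \approx -0.52857$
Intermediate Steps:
$U{\left(I,w \right)} = -56$ ($U{\left(I,w \right)} = \left(-7\right) 8 = -56$)
$b{\left(X,y \right)} = \frac{2}{-56 + y}$ ($b{\left(X,y \right)} = \frac{X - \left(-2 + X\right)}{y - 56} = \frac{2}{-56 + y}$)
$L{\left(-37,c \right)} + b{\left(-24,36 \right)} = - \frac{21}{49} + \frac{2}{-56 + 36} = \left(-21\right) \frac{1}{49} + \frac{2}{-20} = - \frac{3}{7} + 2 \left(- \frac{1}{20}\right) = - \frac{3}{7} - \frac{1}{10} = - \frac{37}{70}$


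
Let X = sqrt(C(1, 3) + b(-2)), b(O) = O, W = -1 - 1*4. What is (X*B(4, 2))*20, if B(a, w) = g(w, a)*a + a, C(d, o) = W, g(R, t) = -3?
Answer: -160*I*sqrt(7) ≈ -423.32*I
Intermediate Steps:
W = -5 (W = -1 - 4 = -5)
C(d, o) = -5
X = I*sqrt(7) (X = sqrt(-5 - 2) = sqrt(-7) = I*sqrt(7) ≈ 2.6458*I)
B(a, w) = -2*a (B(a, w) = -3*a + a = -2*a)
(X*B(4, 2))*20 = ((I*sqrt(7))*(-2*4))*20 = ((I*sqrt(7))*(-8))*20 = -8*I*sqrt(7)*20 = -160*I*sqrt(7)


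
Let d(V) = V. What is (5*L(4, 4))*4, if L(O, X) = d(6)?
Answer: 120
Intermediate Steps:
L(O, X) = 6
(5*L(4, 4))*4 = (5*6)*4 = 30*4 = 120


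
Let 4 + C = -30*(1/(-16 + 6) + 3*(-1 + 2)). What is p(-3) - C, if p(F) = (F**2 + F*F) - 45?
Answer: 64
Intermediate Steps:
p(F) = -45 + 2*F**2 (p(F) = (F**2 + F**2) - 45 = 2*F**2 - 45 = -45 + 2*F**2)
C = -91 (C = -4 - 30*(1/(-16 + 6) + 3*(-1 + 2)) = -4 - 30*(1/(-10) + 3*1) = -4 - 30*(-1/10 + 3) = -4 - 30*29/10 = -4 - 87 = -91)
p(-3) - C = (-45 + 2*(-3)**2) - 1*(-91) = (-45 + 2*9) + 91 = (-45 + 18) + 91 = -27 + 91 = 64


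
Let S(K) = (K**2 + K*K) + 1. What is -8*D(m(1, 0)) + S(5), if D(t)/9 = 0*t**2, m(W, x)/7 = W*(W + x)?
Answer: 51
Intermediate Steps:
m(W, x) = 7*W*(W + x) (m(W, x) = 7*(W*(W + x)) = 7*W*(W + x))
S(K) = 1 + 2*K**2 (S(K) = (K**2 + K**2) + 1 = 2*K**2 + 1 = 1 + 2*K**2)
D(t) = 0 (D(t) = 9*(0*t**2) = 9*0 = 0)
-8*D(m(1, 0)) + S(5) = -8*0 + (1 + 2*5**2) = 0 + (1 + 2*25) = 0 + (1 + 50) = 0 + 51 = 51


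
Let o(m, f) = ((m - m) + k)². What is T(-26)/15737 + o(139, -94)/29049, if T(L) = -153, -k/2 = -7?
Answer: -1360045/457144113 ≈ -0.0029751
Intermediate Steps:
k = 14 (k = -2*(-7) = 14)
o(m, f) = 196 (o(m, f) = ((m - m) + 14)² = (0 + 14)² = 14² = 196)
T(-26)/15737 + o(139, -94)/29049 = -153/15737 + 196/29049 = -1360045/457144113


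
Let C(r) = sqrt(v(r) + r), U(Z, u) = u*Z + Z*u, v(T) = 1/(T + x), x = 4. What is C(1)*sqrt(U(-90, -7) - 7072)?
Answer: 2*I*sqrt(43590)/5 ≈ 83.513*I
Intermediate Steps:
v(T) = 1/(4 + T) (v(T) = 1/(T + 4) = 1/(4 + T))
U(Z, u) = 2*Z*u (U(Z, u) = Z*u + Z*u = 2*Z*u)
C(r) = sqrt(r + 1/(4 + r)) (C(r) = sqrt(1/(4 + r) + r) = sqrt(r + 1/(4 + r)))
C(1)*sqrt(U(-90, -7) - 7072) = sqrt((1 + 1*(4 + 1))/(4 + 1))*sqrt(2*(-90)*(-7) - 7072) = sqrt((1 + 1*5)/5)*sqrt(1260 - 7072) = sqrt((1 + 5)/5)*sqrt(-5812) = sqrt((1/5)*6)*(2*I*sqrt(1453)) = sqrt(6/5)*(2*I*sqrt(1453)) = (sqrt(30)/5)*(2*I*sqrt(1453)) = 2*I*sqrt(43590)/5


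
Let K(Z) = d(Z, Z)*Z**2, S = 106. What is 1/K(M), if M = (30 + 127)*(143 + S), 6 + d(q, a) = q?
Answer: 1/59735202161463 ≈ 1.6741e-14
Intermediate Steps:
d(q, a) = -6 + q
M = 39093 (M = (30 + 127)*(143 + 106) = 157*249 = 39093)
K(Z) = Z**2*(-6 + Z) (K(Z) = (-6 + Z)*Z**2 = Z**2*(-6 + Z))
1/K(M) = 1/(39093**2*(-6 + 39093)) = 1/(1528262649*39087) = 1/59735202161463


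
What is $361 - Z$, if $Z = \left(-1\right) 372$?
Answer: $733$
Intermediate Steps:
$Z = -372$
$361 - Z = 361 - -372 = 361 + 372 = 733$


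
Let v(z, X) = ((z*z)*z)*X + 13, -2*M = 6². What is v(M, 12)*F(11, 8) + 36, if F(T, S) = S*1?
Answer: -559732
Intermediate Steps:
F(T, S) = S
M = -18 (M = -½*6² = -½*36 = -18)
v(z, X) = 13 + X*z³ (v(z, X) = (z²*z)*X + 13 = z³*X + 13 = X*z³ + 13 = 13 + X*z³)
v(M, 12)*F(11, 8) + 36 = (13 + 12*(-18)³)*8 + 36 = (13 + 12*(-5832))*8 + 36 = (13 - 69984)*8 + 36 = -69971*8 + 36 = -559768 + 36 = -559732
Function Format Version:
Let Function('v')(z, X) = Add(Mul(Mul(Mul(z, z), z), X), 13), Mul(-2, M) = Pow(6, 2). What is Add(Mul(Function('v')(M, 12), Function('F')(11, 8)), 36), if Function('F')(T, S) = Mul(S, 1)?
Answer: -559732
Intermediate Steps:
Function('F')(T, S) = S
M = -18 (M = Mul(Rational(-1, 2), Pow(6, 2)) = Mul(Rational(-1, 2), 36) = -18)
Function('v')(z, X) = Add(13, Mul(X, Pow(z, 3))) (Function('v')(z, X) = Add(Mul(Mul(Pow(z, 2), z), X), 13) = Add(Mul(Pow(z, 3), X), 13) = Add(Mul(X, Pow(z, 3)), 13) = Add(13, Mul(X, Pow(z, 3))))
Add(Mul(Function('v')(M, 12), Function('F')(11, 8)), 36) = Add(Mul(Add(13, Mul(12, Pow(-18, 3))), 8), 36) = Add(Mul(Add(13, Mul(12, -5832)), 8), 36) = Add(Mul(Add(13, -69984), 8), 36) = Add(Mul(-69971, 8), 36) = Add(-559768, 36) = -559732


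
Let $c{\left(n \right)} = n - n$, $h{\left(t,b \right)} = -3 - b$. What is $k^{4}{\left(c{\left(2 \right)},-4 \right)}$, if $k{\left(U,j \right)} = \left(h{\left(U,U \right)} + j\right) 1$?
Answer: $2401$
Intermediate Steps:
$c{\left(n \right)} = 0$
$k{\left(U,j \right)} = -3 + j - U$ ($k{\left(U,j \right)} = \left(\left(-3 - U\right) + j\right) 1 = \left(-3 + j - U\right) 1 = -3 + j - U$)
$k^{4}{\left(c{\left(2 \right)},-4 \right)} = \left(-3 - 4 - 0\right)^{4} = \left(-3 - 4 + 0\right)^{4} = \left(-7\right)^{4} = 2401$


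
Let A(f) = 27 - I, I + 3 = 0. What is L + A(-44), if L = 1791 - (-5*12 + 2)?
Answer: 1879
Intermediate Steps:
I = -3 (I = -3 + 0 = -3)
A(f) = 30 (A(f) = 27 - 1*(-3) = 27 + 3 = 30)
L = 1849 (L = 1791 - (-60 + 2) = 1791 - 1*(-58) = 1791 + 58 = 1849)
L + A(-44) = 1849 + 30 = 1879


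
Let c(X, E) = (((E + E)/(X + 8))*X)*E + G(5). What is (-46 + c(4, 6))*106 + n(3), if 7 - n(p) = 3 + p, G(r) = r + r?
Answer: -1271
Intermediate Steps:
G(r) = 2*r
c(X, E) = 10 + 2*X*E²/(8 + X) (c(X, E) = (((E + E)/(X + 8))*X)*E + 2*5 = (((2*E)/(8 + X))*X)*E + 10 = ((2*E/(8 + X))*X)*E + 10 = (2*E*X/(8 + X))*E + 10 = 2*X*E²/(8 + X) + 10 = 10 + 2*X*E²/(8 + X))
n(p) = 4 - p (n(p) = 7 - (3 + p) = 7 + (-3 - p) = 4 - p)
(-46 + c(4, 6))*106 + n(3) = (-46 + 2*(40 + 5*4 + 4*6²)/(8 + 4))*106 + (4 - 1*3) = (-46 + 2*(40 + 20 + 4*36)/12)*106 + (4 - 3) = (-46 + 2*(1/12)*(40 + 20 + 144))*106 + 1 = (-46 + 2*(1/12)*204)*106 + 1 = (-46 + 34)*106 + 1 = -12*106 + 1 = -1272 + 1 = -1271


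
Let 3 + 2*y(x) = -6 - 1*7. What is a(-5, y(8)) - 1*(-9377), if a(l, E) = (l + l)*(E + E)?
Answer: 9537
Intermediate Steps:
y(x) = -8 (y(x) = -3/2 + (-6 - 1*7)/2 = -3/2 + (-6 - 7)/2 = -3/2 + (½)*(-13) = -3/2 - 13/2 = -8)
a(l, E) = 4*E*l (a(l, E) = (2*l)*(2*E) = 4*E*l)
a(-5, y(8)) - 1*(-9377) = 4*(-8)*(-5) - 1*(-9377) = 160 + 9377 = 9537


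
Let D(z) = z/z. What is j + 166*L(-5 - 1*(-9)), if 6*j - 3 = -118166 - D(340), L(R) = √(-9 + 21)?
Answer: -19694 + 332*√3 ≈ -19119.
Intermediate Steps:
L(R) = 2*√3 (L(R) = √12 = 2*√3)
D(z) = 1
j = -19694 (j = ½ + (-118166 - 1*1)/6 = ½ + (-118166 - 1)/6 = ½ + (⅙)*(-118167) = ½ - 39389/2 = -19694)
j + 166*L(-5 - 1*(-9)) = -19694 + 166*(2*√3) = -19694 + 332*√3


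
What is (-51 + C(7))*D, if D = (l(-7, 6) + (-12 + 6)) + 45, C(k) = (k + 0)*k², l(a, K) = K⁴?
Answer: 389820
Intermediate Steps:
C(k) = k³ (C(k) = k*k² = k³)
D = 1335 (D = (6⁴ + (-12 + 6)) + 45 = (1296 - 6) + 45 = 1290 + 45 = 1335)
(-51 + C(7))*D = (-51 + 7³)*1335 = (-51 + 343)*1335 = 292*1335 = 389820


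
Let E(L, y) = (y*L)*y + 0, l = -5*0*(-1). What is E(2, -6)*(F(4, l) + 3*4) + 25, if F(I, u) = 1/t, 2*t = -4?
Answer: 853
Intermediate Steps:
t = -2 (t = (½)*(-4) = -2)
l = 0 (l = 0*(-1) = 0)
F(I, u) = -½ (F(I, u) = 1/(-2) = -½)
E(L, y) = L*y² (E(L, y) = (L*y)*y + 0 = L*y² + 0 = L*y²)
E(2, -6)*(F(4, l) + 3*4) + 25 = (2*(-6)²)*(-½ + 3*4) + 25 = (2*36)*(-½ + 12) + 25 = 72*(23/2) + 25 = 828 + 25 = 853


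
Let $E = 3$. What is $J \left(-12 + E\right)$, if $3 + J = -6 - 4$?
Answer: $117$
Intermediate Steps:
$J = -13$ ($J = -3 - 10 = -13$)
$J \left(-12 + E\right) = - 13 \left(-12 + 3\right) = \left(-13\right) \left(-9\right) = 117$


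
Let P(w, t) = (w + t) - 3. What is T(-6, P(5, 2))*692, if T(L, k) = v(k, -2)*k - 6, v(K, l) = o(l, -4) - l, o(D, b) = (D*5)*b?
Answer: 112104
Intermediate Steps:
o(D, b) = 5*D*b (o(D, b) = (5*D)*b = 5*D*b)
v(K, l) = -21*l (v(K, l) = 5*l*(-4) - l = -20*l - l = -21*l)
P(w, t) = -3 + t + w (P(w, t) = (t + w) - 3 = -3 + t + w)
T(L, k) = -6 + 42*k (T(L, k) = (-21*(-2))*k - 6 = 42*k - 6 = -6 + 42*k)
T(-6, P(5, 2))*692 = (-6 + 42*(-3 + 2 + 5))*692 = (-6 + 42*4)*692 = (-6 + 168)*692 = 162*692 = 112104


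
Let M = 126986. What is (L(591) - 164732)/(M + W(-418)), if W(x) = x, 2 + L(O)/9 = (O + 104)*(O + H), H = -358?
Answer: 1292665/126568 ≈ 10.213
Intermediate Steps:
L(O) = -18 + 9*(-358 + O)*(104 + O) (L(O) = -18 + 9*((O + 104)*(O - 358)) = -18 + 9*((104 + O)*(-358 + O)) = -18 + 9*((-358 + O)*(104 + O)) = -18 + 9*(-358 + O)*(104 + O))
(L(591) - 164732)/(M + W(-418)) = ((-335106 - 2286*591 + 9*591²) - 164732)/(126986 - 418) = ((-335106 - 1351026 + 9*349281) - 164732)/126568 = ((-335106 - 1351026 + 3143529) - 164732)*(1/126568) = (1457397 - 164732)*(1/126568) = 1292665*(1/126568) = 1292665/126568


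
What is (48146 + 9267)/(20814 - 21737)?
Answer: -57413/923 ≈ -62.203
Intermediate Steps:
(48146 + 9267)/(20814 - 21737) = 57413/(-923) = 57413*(-1/923) = -57413/923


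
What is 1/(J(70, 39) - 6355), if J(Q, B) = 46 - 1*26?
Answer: -1/6335 ≈ -0.00015785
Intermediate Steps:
J(Q, B) = 20 (J(Q, B) = 46 - 26 = 20)
1/(J(70, 39) - 6355) = 1/(20 - 6355) = 1/(-6335) = -1/6335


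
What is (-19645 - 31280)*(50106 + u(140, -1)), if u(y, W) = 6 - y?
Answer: -2544824100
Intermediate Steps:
(-19645 - 31280)*(50106 + u(140, -1)) = (-19645 - 31280)*(50106 + (6 - 1*140)) = -50925*(50106 + (6 - 140)) = -50925*(50106 - 134) = -50925*49972 = -2544824100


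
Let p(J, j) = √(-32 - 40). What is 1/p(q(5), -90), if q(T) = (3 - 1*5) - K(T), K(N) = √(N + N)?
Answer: -I*√2/12 ≈ -0.11785*I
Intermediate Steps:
K(N) = √2*√N (K(N) = √(2*N) = √2*√N)
q(T) = -2 - √2*√T (q(T) = (3 - 1*5) - √2*√T = (3 - 5) - √2*√T = -2 - √2*√T)
p(J, j) = 6*I*√2 (p(J, j) = √(-72) = 6*I*√2)
1/p(q(5), -90) = 1/(6*I*√2) = -I*√2/12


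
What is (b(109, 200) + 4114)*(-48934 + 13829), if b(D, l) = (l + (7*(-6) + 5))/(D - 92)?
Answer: -144758565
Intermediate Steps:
b(D, l) = (-37 + l)/(-92 + D) (b(D, l) = (l + (-42 + 5))/(-92 + D) = (l - 37)/(-92 + D) = (-37 + l)/(-92 + D))
(b(109, 200) + 4114)*(-48934 + 13829) = ((-37 + 200)/(-92 + 109) + 4114)*(-48934 + 13829) = (163/17 + 4114)*(-35105) = (70101/17)*(-35105) = -144758565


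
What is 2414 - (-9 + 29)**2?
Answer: 2014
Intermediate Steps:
2414 - (-9 + 29)**2 = 2414 - 1*20**2 = 2414 - 1*400 = 2414 - 400 = 2014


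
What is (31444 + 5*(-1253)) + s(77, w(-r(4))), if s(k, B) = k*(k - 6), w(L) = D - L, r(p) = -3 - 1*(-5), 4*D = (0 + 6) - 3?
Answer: 30646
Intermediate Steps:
D = 3/4 (D = ((0 + 6) - 3)/4 = (6 - 3)/4 = (1/4)*3 = 3/4 ≈ 0.75000)
r(p) = 2 (r(p) = -3 + 5 = 2)
w(L) = 3/4 - L
s(k, B) = k*(-6 + k)
(31444 + 5*(-1253)) + s(77, w(-r(4))) = (31444 + 5*(-1253)) + 77*(-6 + 77) = (31444 - 6265) + 77*71 = 25179 + 5467 = 30646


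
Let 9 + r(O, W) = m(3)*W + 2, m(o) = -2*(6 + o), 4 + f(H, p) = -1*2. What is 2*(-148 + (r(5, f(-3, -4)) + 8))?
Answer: -78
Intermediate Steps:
f(H, p) = -6 (f(H, p) = -4 - 1*2 = -4 - 2 = -6)
m(o) = -12 - 2*o
r(O, W) = -7 - 18*W (r(O, W) = -9 + ((-12 - 2*3)*W + 2) = -9 + ((-12 - 6)*W + 2) = -9 + (-18*W + 2) = -9 + (2 - 18*W) = -7 - 18*W)
2*(-148 + (r(5, f(-3, -4)) + 8)) = 2*(-148 + ((-7 - 18*(-6)) + 8)) = 2*(-148 + ((-7 + 108) + 8)) = 2*(-148 + (101 + 8)) = 2*(-148 + 109) = 2*(-39) = -78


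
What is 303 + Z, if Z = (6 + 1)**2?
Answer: 352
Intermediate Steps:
Z = 49 (Z = 7**2 = 49)
303 + Z = 303 + 49 = 352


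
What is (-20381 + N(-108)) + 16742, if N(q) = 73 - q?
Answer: -3458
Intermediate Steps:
(-20381 + N(-108)) + 16742 = (-20381 + (73 - 1*(-108))) + 16742 = (-20381 + (73 + 108)) + 16742 = (-20381 + 181) + 16742 = -20200 + 16742 = -3458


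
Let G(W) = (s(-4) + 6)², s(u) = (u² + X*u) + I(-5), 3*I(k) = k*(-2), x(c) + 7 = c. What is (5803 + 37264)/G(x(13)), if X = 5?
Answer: 387603/256 ≈ 1514.1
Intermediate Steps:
x(c) = -7 + c
I(k) = -2*k/3 (I(k) = (k*(-2))/3 = (-2*k)/3 = -2*k/3)
s(u) = 10/3 + u² + 5*u (s(u) = (u² + 5*u) - ⅔*(-5) = (u² + 5*u) + 10/3 = 10/3 + u² + 5*u)
G(W) = 256/9 (G(W) = ((10/3 + (-4)² + 5*(-4)) + 6)² = ((10/3 + 16 - 20) + 6)² = (-⅔ + 6)² = (16/3)² = 256/9)
(5803 + 37264)/G(x(13)) = (5803 + 37264)/(256/9) = 43067*(9/256) = 387603/256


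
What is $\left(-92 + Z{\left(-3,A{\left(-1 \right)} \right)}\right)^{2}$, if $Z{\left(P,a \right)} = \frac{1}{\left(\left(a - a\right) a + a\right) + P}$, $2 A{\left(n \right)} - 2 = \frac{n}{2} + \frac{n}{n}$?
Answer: $\frac{419904}{49} \approx 8569.5$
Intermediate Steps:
$A{\left(n \right)} = \frac{3}{2} + \frac{n}{4}$ ($A{\left(n \right)} = 1 + \frac{\frac{n}{2} + \frac{n}{n}}{2} = 1 + \frac{n \frac{1}{2} + 1}{2} = 1 + \frac{\frac{n}{2} + 1}{2} = 1 + \frac{1 + \frac{n}{2}}{2} = 1 + \left(\frac{1}{2} + \frac{n}{4}\right) = \frac{3}{2} + \frac{n}{4}$)
$Z{\left(P,a \right)} = \frac{1}{P + a}$ ($Z{\left(P,a \right)} = \frac{1}{\left(0 a + a\right) + P} = \frac{1}{\left(0 + a\right) + P} = \frac{1}{a + P} = \frac{1}{P + a}$)
$\left(-92 + Z{\left(-3,A{\left(-1 \right)} \right)}\right)^{2} = \left(-92 + \frac{1}{-3 + \left(\frac{3}{2} + \frac{1}{4} \left(-1\right)\right)}\right)^{2} = \left(-92 + \frac{1}{-3 + \left(\frac{3}{2} - \frac{1}{4}\right)}\right)^{2} = \left(-92 + \frac{1}{-3 + \frac{5}{4}}\right)^{2} = \left(-92 + \frac{1}{- \frac{7}{4}}\right)^{2} = \left(-92 - \frac{4}{7}\right)^{2} = \left(- \frac{648}{7}\right)^{2} = \frac{419904}{49}$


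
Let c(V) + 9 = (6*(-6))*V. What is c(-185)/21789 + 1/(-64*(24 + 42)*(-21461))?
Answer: 22330428839/73155570048 ≈ 0.30525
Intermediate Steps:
c(V) = -9 - 36*V (c(V) = -9 + (6*(-6))*V = -9 - 36*V)
c(-185)/21789 + 1/(-64*(24 + 42)*(-21461)) = (-9 - 36*(-185))/21789 + 1/(-64*(24 + 42)*(-21461)) = (-9 + 6660)*(1/21789) - 1/21461/(-64*66) = 6651*(1/21789) - 1/21461/(-4224) = 739/2421 - 1/4224*(-1/21461) = 739/2421 + 1/90651264 = 22330428839/73155570048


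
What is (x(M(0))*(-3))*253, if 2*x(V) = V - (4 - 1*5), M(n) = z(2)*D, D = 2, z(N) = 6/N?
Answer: -5313/2 ≈ -2656.5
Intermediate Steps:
M(n) = 6 (M(n) = (6/2)*2 = (6*(½))*2 = 3*2 = 6)
x(V) = ½ + V/2 (x(V) = (V - (4 - 1*5))/2 = (V - (4 - 5))/2 = (V - 1*(-1))/2 = (V + 1)/2 = (1 + V)/2 = ½ + V/2)
(x(M(0))*(-3))*253 = ((½ + (½)*6)*(-3))*253 = ((½ + 3)*(-3))*253 = ((7/2)*(-3))*253 = -21/2*253 = -5313/2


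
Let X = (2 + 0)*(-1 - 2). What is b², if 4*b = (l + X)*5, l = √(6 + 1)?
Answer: 1075/16 - 75*√7/4 ≈ 17.580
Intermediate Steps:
l = √7 ≈ 2.6458
X = -6 (X = 2*(-3) = -6)
b = -15/2 + 5*√7/4 (b = ((√7 - 6)*5)/4 = ((-6 + √7)*5)/4 = (-30 + 5*√7)/4 = -15/2 + 5*√7/4 ≈ -4.1928)
b² = (-15/2 + 5*√7/4)²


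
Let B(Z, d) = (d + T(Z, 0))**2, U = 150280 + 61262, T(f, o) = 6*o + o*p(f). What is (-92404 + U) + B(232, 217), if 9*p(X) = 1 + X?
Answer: 166227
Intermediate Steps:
p(X) = 1/9 + X/9 (p(X) = (1 + X)/9 = 1/9 + X/9)
T(f, o) = 6*o + o*(1/9 + f/9)
U = 211542
B(Z, d) = d**2 (B(Z, d) = (d + (1/9)*0*(55 + Z))**2 = (d + 0)**2 = d**2)
(-92404 + U) + B(232, 217) = (-92404 + 211542) + 217**2 = 119138 + 47089 = 166227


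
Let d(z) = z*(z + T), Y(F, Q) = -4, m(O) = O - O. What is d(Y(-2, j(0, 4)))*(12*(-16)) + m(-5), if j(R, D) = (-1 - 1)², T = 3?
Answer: -768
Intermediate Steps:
j(R, D) = 4 (j(R, D) = (-2)² = 4)
m(O) = 0
d(z) = z*(3 + z) (d(z) = z*(z + 3) = z*(3 + z))
d(Y(-2, j(0, 4)))*(12*(-16)) + m(-5) = (-4*(3 - 4))*(12*(-16)) + 0 = -4*(-1)*(-192) + 0 = 4*(-192) + 0 = -768 + 0 = -768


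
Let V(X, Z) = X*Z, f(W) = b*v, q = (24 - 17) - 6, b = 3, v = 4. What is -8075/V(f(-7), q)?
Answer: -8075/12 ≈ -672.92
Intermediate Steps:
q = 1 (q = 7 - 6 = 1)
f(W) = 12 (f(W) = 3*4 = 12)
-8075/V(f(-7), q) = -8075/(12*1) = -8075/12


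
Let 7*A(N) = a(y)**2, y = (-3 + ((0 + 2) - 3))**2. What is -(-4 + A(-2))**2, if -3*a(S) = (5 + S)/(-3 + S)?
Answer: -447561/28561 ≈ -15.670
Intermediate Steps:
y = 16 (y = (-3 + (2 - 3))**2 = (-3 - 1)**2 = (-4)**2 = 16)
a(S) = -(5 + S)/(3*(-3 + S))
A(N) = 7/169 (A(N) = ((-5 - 1*16)/(3*(-3 + 16)))**2/7 = ((1/3)*(-5 - 16)/13)**2/7 = ((1/3)*(1/13)*(-21))**2/7 = (-7/13)**2/7 = (1/7)*(49/169) = 7/169)
-(-4 + A(-2))**2 = -(-4 + 7/169)**2 = -(-669/169)**2 = -1*447561/28561 = -447561/28561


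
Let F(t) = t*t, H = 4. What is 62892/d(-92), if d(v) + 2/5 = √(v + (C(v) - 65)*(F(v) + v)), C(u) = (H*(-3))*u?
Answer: 157230/54365099 + 1572300*√543651/54365099 ≈ 21.327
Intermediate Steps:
F(t) = t²
C(u) = -12*u (C(u) = (4*(-3))*u = -12*u)
d(v) = -⅖ + √(v + (-65 - 12*v)*(v + v²)) (d(v) = -⅖ + √(v + (-12*v - 65)*(v² + v)) = -⅖ + √(v + (-65 - 12*v)*(v + v²)))
62892/d(-92) = 62892/(-⅖ + √(-92*(-64 - 77*(-92) - 12*(-92)²))) = 62892/(-⅖ + √(-92*(-64 + 7084 - 12*8464))) = 62892/(-⅖ + √(-92*(-64 + 7084 - 101568))) = 62892/(-⅖ + √(-92*(-94548))) = 62892/(-⅖ + √8698416) = 62892/(-⅖ + 4*√543651)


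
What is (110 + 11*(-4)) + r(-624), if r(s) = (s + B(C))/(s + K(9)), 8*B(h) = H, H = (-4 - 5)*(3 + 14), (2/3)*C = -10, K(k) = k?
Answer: 21991/328 ≈ 67.046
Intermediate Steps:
C = -15 (C = (3/2)*(-10) = -15)
H = -153 (H = -9*17 = -153)
B(h) = -153/8 (B(h) = (⅛)*(-153) = -153/8)
r(s) = (-153/8 + s)/(9 + s) (r(s) = (s - 153/8)/(s + 9) = (-153/8 + s)/(9 + s))
(110 + 11*(-4)) + r(-624) = (110 + 11*(-4)) + (-153/8 - 624)/(9 - 624) = (110 - 44) - 5145/8/(-615) = 66 - 1/615*(-5145/8) = 66 + 343/328 = 21991/328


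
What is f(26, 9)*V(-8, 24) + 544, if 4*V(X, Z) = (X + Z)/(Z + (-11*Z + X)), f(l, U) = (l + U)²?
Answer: 32503/62 ≈ 524.24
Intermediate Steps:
f(l, U) = (U + l)²
V(X, Z) = (X + Z)/(4*(X - 10*Z)) (V(X, Z) = ((X + Z)/(Z + (-11*Z + X)))/4 = ((X + Z)/(Z + (X - 11*Z)))/4 = ((X + Z)/(X - 10*Z))/4 = (X + Z)/(4*(X - 10*Z)))
f(26, 9)*V(-8, 24) + 544 = (9 + 26)²*((-8 + 24)/(4*(-8 - 10*24))) + 544 = 35²*((¼)*16/(-8 - 240)) + 544 = 1225*((¼)*16/(-248)) + 544 = 1225*((¼)*(-1/248)*16) + 544 = 1225*(-1/62) + 544 = -1225/62 + 544 = 32503/62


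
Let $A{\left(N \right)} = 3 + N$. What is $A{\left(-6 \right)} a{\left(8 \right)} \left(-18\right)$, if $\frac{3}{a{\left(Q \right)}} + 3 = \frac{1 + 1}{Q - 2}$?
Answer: $- \frac{243}{4} \approx -60.75$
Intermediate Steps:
$a{\left(Q \right)} = \frac{3}{-3 + \frac{2}{-2 + Q}}$ ($a{\left(Q \right)} = \frac{3}{-3 + \frac{1 + 1}{Q - 2}} = \frac{3}{-3 + \frac{2}{-2 + Q}}$)
$A{\left(-6 \right)} a{\left(8 \right)} \left(-18\right) = \left(3 - 6\right) \frac{3 \left(2 - 8\right)}{-8 + 3 \cdot 8} \left(-18\right) = - 3 \frac{3 \left(2 - 8\right)}{-8 + 24} \left(-18\right) = - 3 \cdot 3 \cdot \frac{1}{16} \left(-6\right) \left(-18\right) = \left(-3\right) \left(- \frac{9}{8}\right) \left(-18\right) = \frac{27}{8} \left(-18\right) = - \frac{243}{4}$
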